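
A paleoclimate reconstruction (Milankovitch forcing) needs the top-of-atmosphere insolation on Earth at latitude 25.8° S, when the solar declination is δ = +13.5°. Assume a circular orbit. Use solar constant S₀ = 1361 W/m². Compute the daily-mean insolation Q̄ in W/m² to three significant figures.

cos H₀ = −tan(-25.8°) tan(+13.500°) = 0.1161, H₀ = 1.4545 rad.
Bracket: H₀ sin φ sin δ + cos φ cos δ sin H₀ = 1.4545×-0.43523×0.23345 + 0.90032×0.97237×0.99324 = -0.147784 + 0.869526 = 0.721742.
Q̄ = (S₀/π) × [bracket] = (1361/π) × 0.721742 = 312.7 W/m².

Q̄ ≈ 313 W/m²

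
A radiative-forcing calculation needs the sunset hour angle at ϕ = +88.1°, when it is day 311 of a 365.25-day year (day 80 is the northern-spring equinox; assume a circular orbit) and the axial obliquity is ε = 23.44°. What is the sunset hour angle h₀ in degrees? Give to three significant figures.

h₀ = 0.00°

Solar longitude: L_s = 360° × (311 − 80)/365.25 = 227.680°.
sin δ = sin 23.44° × sin 227.680° = -0.29412, so δ = -17.105°.
cos h₀ = −tan ϕ · tan δ = 9.2765 ≥ 1, so the Sun never rises (polar night) and h₀ = 0.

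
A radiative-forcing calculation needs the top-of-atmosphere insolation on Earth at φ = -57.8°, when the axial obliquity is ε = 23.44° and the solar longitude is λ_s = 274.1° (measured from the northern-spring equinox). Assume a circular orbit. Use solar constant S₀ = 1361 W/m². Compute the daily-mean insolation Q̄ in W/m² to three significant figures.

Q̄ ≈ 493 W/m²

Solar declination: sin δ = sin ε · sin λ_s = sin 23.44° × sin 274.1° = -0.39677, so δ = -23.376°.
cos H₀ = −tan(-57.8°) tan(-23.376°) = -0.6864, H₀ = 2.3273 rad.
Bracket: H₀ sin φ sin δ + cos φ cos δ sin H₀ = 2.3273×-0.84619×-0.39677 + 0.53288×0.91792×0.72722 = 0.781374 + 0.355713 = 1.137087.
Q̄ = (S₀/π) × [bracket] = (1361/π) × 1.137087 = 492.6 W/m².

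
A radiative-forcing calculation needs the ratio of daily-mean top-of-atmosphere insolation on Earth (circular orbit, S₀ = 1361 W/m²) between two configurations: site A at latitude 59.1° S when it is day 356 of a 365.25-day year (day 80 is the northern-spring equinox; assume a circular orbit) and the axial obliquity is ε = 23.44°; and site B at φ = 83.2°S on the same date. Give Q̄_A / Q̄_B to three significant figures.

— Configuration A (φ=-59.1°):
Solar longitude: λ_s = 360° × (356 − 80)/365.25 = 272.033°.
sin δ = sin 23.44° × sin 272.033° = -0.39754, so δ = -23.424°.
cos H₀ = −tan(-59.1°) tan(-23.424°) = -0.7239, H₀ = 2.3802 rad.
Bracket: H₀ sin φ sin δ + cos φ cos δ sin H₀ = 2.3802×-0.85806×-0.39754 + 0.51354×0.91759×0.68991 = 0.811918 + 0.325099 = 1.137017.
Q̄ = (S₀/π) × [bracket] = (1361/π) × 1.137017 = 492.58 W/m².
— Configuration B (φ=-83.2°):
cos H₀ = −tan(-83.2°) tan(-23.424°) = -3.6333 ≤ −1 ⇒ polar day, H₀ = π.
Bracket: H₀ sin φ sin δ + cos φ cos δ sin H₀ = 3.1416×-0.99297×-0.39754 + 0.11840×0.91759×0.00000 = 1.240132 + 0.000000 = 1.240132.
Q̄ = (S₀/π) × [bracket] = (1361/π) × 1.240132 = 537.25 W/m².
Ratio Q̄_A / Q̄_B = 492.58 / 537.25 = 0.9169.

Q̄_A / Q̄_B ≈ 0.917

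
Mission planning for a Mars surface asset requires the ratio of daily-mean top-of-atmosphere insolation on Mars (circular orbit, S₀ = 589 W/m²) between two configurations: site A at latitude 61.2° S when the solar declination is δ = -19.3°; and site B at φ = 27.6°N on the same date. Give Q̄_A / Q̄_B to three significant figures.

— Configuration A (φ=-61.2°):
cos H₀ = −tan(-61.2°) tan(-19.300°) = -0.6370, H₀ = 2.2614 rad.
Bracket: H₀ sin φ sin δ + cos φ cos δ sin H₀ = 2.2614×-0.87631×-0.33051 + 0.48175×0.94380×0.77086 = 0.654968 + 0.350491 = 1.005459.
Q̄ = (S₀/π) × [bracket] = (589/π) × 1.005459 = 188.51 W/m².
— Configuration B (φ=+27.6°):
cos H₀ = −tan(+27.6°) tan(-19.300°) = 0.1831, H₀ = 1.3867 rad.
Bracket: H₀ sin φ sin δ + cos φ cos δ sin H₀ = 1.3867×0.46330×-0.33051 + 0.88620×0.94380×0.98310 = -0.212339 + 0.822260 = 0.609921.
Q̄ = (S₀/π) × [bracket] = (589/π) × 0.609921 = 114.35 W/m².
Ratio Q̄_A / Q̄_B = 188.51 / 114.35 = 1.649.

Q̄_A / Q̄_B ≈ 1.65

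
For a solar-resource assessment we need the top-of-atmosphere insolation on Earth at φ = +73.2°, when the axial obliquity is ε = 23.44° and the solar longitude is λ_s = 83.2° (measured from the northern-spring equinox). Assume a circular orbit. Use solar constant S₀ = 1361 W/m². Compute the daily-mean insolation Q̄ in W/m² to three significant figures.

Q̄ ≈ 515 W/m²

Solar declination: sin δ = sin ε · sin λ_s = sin 23.44° × sin 83.2° = 0.39499, so δ = +23.265°.
cos H₀ = −tan(+73.2°) tan(+23.265°) = -1.4241 ≤ −1 ⇒ polar day, H₀ = π.
Bracket: H₀ sin φ sin δ + cos φ cos δ sin H₀ = 3.1416×0.95732×0.39499 + 0.28903×0.91869×0.00000 = 1.187939 + 0.000000 = 1.187939.
Q̄ = (S₀/π) × [bracket] = (1361/π) × 1.187939 = 514.6 W/m².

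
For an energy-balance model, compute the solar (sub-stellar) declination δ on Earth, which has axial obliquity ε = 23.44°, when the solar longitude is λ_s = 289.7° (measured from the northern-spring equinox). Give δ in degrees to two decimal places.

sin δ = sin ε · sin λ_s = sin 23.44° × sin 289.7° = -0.374506.
δ = arcsin(-0.374506) = -21.99°.

δ = -21.99°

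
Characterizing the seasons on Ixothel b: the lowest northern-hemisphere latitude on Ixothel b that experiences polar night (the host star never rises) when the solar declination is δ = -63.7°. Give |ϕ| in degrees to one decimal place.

|ϕ| = 26.3°

Polar night requires cos h₀ = −tan ϕ tan δ ≥ 1, i.e. tan ϕ tan δ ≤ −1.
The boundary is |tan ϕ| · |tan δ| = 1, so |ϕ| = 90° − |δ| = 90° − 63.7° = 26.3° in the northern hemisphere.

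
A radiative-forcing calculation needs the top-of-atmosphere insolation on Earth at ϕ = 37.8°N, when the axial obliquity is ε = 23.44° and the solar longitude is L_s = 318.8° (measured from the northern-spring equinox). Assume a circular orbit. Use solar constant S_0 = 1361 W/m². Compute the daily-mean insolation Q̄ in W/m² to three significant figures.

Q̄ ≈ 228 W/m²

Solar declination: sin δ = sin ε · sin L_s = sin 23.44° × sin 318.8° = -0.26202, so δ = -15.190°.
cos h₀ = −tan(+37.8°) tan(-15.190°) = 0.2106, h₀ = 1.3586 rad.
Bracket: h₀ sin ϕ sin δ + cos ϕ cos δ sin h₀ = 1.3586×0.61291×-0.26202 + 0.79016×0.96506×0.97757 = -0.218184 + 0.745448 = 0.527264.
Q̄ = (S_0/π) × [bracket] = (1361/π) × 0.527264 = 228.4 W/m².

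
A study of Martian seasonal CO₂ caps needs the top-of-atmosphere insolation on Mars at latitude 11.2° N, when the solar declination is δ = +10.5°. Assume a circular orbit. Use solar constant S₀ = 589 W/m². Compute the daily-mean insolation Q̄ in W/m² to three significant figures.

Q̄ ≈ 191 W/m²

cos H₀ = −tan(+11.2°) tan(+10.500°) = -0.0367, H₀ = 1.6075 rad.
Bracket: H₀ sin φ sin δ + cos φ cos δ sin H₀ = 1.6075×0.19423×0.18224 + 0.98096×0.98325×0.99933 = 0.056900 + 0.963883 = 1.020783.
Q̄ = (S₀/π) × [bracket] = (589/π) × 1.020783 = 191.4 W/m².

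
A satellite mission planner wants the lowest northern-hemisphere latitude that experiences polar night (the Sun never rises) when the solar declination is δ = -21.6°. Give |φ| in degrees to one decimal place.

Polar night requires cos H₀ = −tan φ tan δ ≥ 1, i.e. tan φ tan δ ≤ −1.
The boundary is |tan φ| · |tan δ| = 1, so |φ| = 90° − |δ| = 90° − 21.6° = 68.4° in the northern hemisphere.

|φ| = 68.4°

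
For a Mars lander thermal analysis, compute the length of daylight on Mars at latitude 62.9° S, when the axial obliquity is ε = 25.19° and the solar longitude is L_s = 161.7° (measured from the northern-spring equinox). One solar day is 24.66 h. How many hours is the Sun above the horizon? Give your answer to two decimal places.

Solar declination: sin δ = sin ε · sin L_s = sin 25.19° × sin 161.7° = 0.13364, so δ = +7.680°.
cos h₀ = −tan ϕ · tan δ = −tan(-62.9°) × tan(+7.680°) = 0.2635, so h₀ = 1.3041 rad = 74.72°.
Daylight = 2h₀/(2π) × 24.66 h = (1.3041/π) × 24.66 = 10.24 h.

10.24 h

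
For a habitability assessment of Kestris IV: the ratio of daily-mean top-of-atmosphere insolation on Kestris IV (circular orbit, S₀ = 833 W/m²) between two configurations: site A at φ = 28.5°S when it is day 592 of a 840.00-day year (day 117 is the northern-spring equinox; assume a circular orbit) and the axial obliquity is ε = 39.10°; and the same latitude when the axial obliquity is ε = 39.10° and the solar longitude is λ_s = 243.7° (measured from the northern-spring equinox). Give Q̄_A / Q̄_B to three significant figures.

Q̄_A / Q̄_B ≈ 0.874

— Configuration A (φ=-28.5°):
Solar longitude: λ_s = 360° × (592 − 117)/840.00 = 203.571°.
sin δ = sin 39.10° × sin 203.571° = -0.25220, so δ = -14.608°.
cos H₀ = −tan(-28.5°) tan(-14.608°) = -0.1415, H₀ = 1.7128 rad.
Bracket: H₀ sin φ sin δ + cos φ cos δ sin H₀ = 1.7128×-0.47716×-0.25220 + 0.87882×0.96767×0.98994 = 0.206118 + 0.841853 = 1.047971.
Q̄ = (S₀/π) × [bracket] = (833/π) × 1.047971 = 277.87 W/m².
— Configuration B (φ=-28.5°):
Solar declination: sin δ = sin ε · sin λ_s = sin 39.10° × sin 243.7° = -0.56539, so δ = -34.430°.
cos H₀ = −tan(-28.5°) tan(-34.430°) = -0.3722, H₀ = 1.9522 rad.
Bracket: H₀ sin φ sin δ + cos φ cos δ sin H₀ = 1.9522×-0.47716×-0.56539 + 0.87882×0.82482×0.92816 = 0.526667 + 0.672794 = 1.199461.
Q̄ = (S₀/π) × [bracket] = (833/π) × 1.199461 = 318.04 W/m².
Ratio Q̄_A / Q̄_B = 277.87 / 318.04 = 0.8737.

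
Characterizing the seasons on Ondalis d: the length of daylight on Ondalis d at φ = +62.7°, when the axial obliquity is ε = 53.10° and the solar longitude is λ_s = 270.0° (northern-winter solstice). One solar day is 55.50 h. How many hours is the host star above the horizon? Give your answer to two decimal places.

Solar declination: sin δ = sin ε · sin λ_s = sin 53.10° × sin 270.0° = -0.79968, so δ = -53.100°.
cos H₀ = −tan φ · tan δ = 2.5805 ≥ 1, so the host star never rises (polar night) and H₀ = 0.
Daylight = 2H₀/(2π) × 55.50 h = (0.0000/π) × 55.50 = 0.00 h.

0.00 h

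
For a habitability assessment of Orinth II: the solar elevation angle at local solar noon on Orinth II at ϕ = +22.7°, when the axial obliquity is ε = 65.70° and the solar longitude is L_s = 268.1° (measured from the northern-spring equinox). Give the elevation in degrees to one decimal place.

1.7°

Solar declination: sin δ = sin ε · sin L_s = sin 65.70° × sin 268.1° = -0.91090, so δ = -65.630°.
At local noon the hour angle is zero, so the zenith angle equals |ϕ − δ| = |+22.7° − (-65.630°)| = 88.330°.
Elevation = 90° − 88.330° = 1.7°.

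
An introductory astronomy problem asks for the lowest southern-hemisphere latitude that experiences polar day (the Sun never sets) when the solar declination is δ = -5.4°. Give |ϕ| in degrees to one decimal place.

Polar day requires cos h₀ = −tan ϕ tan δ ≤ −1, i.e. tan ϕ tan δ ≥ 1.
The boundary is |tan ϕ| · |tan δ| = 1, so |ϕ| = 90° − |δ| = 90° − 5.4° = 84.6° in the southern hemisphere.

|ϕ| = 84.6°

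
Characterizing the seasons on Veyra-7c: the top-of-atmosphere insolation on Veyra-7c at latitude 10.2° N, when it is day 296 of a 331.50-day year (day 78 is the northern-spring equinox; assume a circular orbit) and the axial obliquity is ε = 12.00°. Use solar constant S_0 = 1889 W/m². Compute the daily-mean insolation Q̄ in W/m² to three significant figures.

Solar longitude: L_s = 360° × (296 − 78)/331.50 = 236.742°.
sin δ = sin 12.00° × sin 236.742° = -0.17386, so δ = -10.012°.
cos h₀ = −tan(+10.2°) tan(-10.012°) = 0.0318, h₀ = 1.5390 rad.
Bracket: h₀ sin ϕ sin δ + cos ϕ cos δ sin h₀ = 1.5390×0.17708×-0.17386 + 0.98420×0.98477×0.99950 = -0.047381 + 0.968726 = 0.921345.
Q̄ = (S_0/π) × [bracket] = (1889/π) × 0.921345 = 554.0 W/m².

Q̄ ≈ 554 W/m²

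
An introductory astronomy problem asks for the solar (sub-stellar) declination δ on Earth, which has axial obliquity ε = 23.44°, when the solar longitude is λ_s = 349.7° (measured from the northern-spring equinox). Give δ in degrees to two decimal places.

sin δ = sin ε · sin λ_s = sin 23.44° × sin 349.7° = -0.071125.
δ = arcsin(-0.071125) = -4.08°.

δ = -4.08°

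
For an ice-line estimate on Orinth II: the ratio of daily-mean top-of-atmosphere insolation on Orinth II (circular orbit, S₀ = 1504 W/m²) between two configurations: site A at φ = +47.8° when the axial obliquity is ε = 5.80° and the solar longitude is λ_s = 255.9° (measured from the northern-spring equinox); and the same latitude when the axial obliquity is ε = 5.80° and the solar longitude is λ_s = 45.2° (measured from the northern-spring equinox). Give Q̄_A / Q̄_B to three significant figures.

— Configuration A (φ=+47.8°):
Solar declination: sin δ = sin ε · sin λ_s = sin 5.80° × sin 255.9° = -0.09801, so δ = -5.625°.
cos H₀ = −tan(+47.8°) tan(-5.625°) = 0.1086, H₀ = 1.4620 rad.
Bracket: H₀ sin φ sin δ + cos φ cos δ sin H₀ = 1.4620×0.74080×-0.09801 + 0.67172×0.99519×0.99408 = -0.106150 + 0.664532 = 0.558382.
Q̄ = (S₀/π) × [bracket] = (1504/π) × 0.558382 = 267.32 W/m².
— Configuration B (φ=+47.8°):
Solar declination: sin δ = sin ε · sin λ_s = sin 5.80° × sin 45.2° = 0.07171, so δ = +4.112°.
cos H₀ = −tan(+47.8°) tan(+4.112°) = -0.0793, H₀ = 1.6502 rad.
Bracket: H₀ sin φ sin δ + cos φ cos δ sin H₀ = 1.6502×0.74080×0.07171 + 0.67172×0.99743×0.99685 = 0.087663 + 0.667883 = 0.755546.
Q̄ = (S₀/π) × [bracket] = (1504/π) × 0.755546 = 361.71 W/m².
Ratio Q̄_A / Q̄_B = 267.32 / 361.71 = 0.7390.

Q̄_A / Q̄_B ≈ 0.739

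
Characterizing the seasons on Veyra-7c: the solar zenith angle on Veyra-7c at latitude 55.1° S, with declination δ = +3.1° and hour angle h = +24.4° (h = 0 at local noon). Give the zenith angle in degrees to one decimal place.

θ_z = 61.6°

cos θ_z = sin φ sin δ + cos φ cos δ cos h = -0.044353 + 0.520281 = 0.475928.
θ_z = arccos(0.475928) = 61.6°.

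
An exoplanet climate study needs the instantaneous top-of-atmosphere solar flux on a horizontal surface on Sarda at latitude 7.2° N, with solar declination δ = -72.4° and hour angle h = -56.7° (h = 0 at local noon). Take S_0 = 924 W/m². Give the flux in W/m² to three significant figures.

41.8 W/m²

cos θ_z = sin ϕ sin δ + cos ϕ cos δ cos h = -0.119466 + 0.164699 = 0.045233.
Flux = S_0 · cos θ_z = 924 × 0.045233 = 41.80 W/m².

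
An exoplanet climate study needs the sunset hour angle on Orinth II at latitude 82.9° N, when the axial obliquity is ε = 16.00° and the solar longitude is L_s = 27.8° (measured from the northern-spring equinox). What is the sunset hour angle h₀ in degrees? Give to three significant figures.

h₀ = 180°

Solar declination: sin δ = sin ε · sin L_s = sin 16.00° × sin 27.8° = 0.12855, so δ = +7.386°.
Sunrise equation: cos h₀ = −tan ϕ · tan δ = -1.0407 ≤ −1, so the host star never sets (polar day) and h₀ = π.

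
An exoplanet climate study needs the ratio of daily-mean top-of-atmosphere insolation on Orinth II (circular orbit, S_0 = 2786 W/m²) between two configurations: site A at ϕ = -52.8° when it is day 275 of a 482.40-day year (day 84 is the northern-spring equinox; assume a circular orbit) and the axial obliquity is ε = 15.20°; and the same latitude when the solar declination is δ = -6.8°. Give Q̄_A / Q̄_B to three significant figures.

— Configuration A (ϕ=-52.8°):
Solar longitude: L_s = 360° × (275 − 84)/482.40 = 142.537°.
sin δ = sin 15.20° × sin 142.537° = 0.15948, so δ = +9.176°.
cos h₀ = −tan(-52.8°) tan(+9.176°) = 0.2128, h₀ = 1.3563 rad.
Bracket: h₀ sin ϕ sin δ + cos ϕ cos δ sin h₀ = 1.3563×-0.79653×0.15948 + 0.60460×0.98720×0.97709 = -0.172292 + 0.583187 = 0.410895.
Q̄ = (S_0/π) × [bracket] = (2786/π) × 0.410895 = 364.39 W/m².
— Configuration B (ϕ=-52.8°):
cos h₀ = −tan(-52.8°) tan(-6.800°) = -0.1571, h₀ = 1.7285 rad.
Bracket: h₀ sin ϕ sin δ + cos ϕ cos δ sin h₀ = 1.7285×-0.79653×-0.11840 + 0.60460×0.99297×0.98758 = 0.163013 + 0.592893 = 0.755906.
Q̄ = (S_0/π) × [bracket] = (2786/π) × 0.755906 = 670.35 W/m².
Ratio Q̄_A / Q̄_B = 364.39 / 670.35 = 0.5436.

Q̄_A / Q̄_B ≈ 0.544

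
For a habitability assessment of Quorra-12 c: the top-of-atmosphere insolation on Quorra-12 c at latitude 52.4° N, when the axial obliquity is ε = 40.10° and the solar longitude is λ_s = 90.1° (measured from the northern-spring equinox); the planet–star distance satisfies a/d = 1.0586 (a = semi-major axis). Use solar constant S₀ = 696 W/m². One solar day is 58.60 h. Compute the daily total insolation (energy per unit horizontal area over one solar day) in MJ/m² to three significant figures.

Solar declination: sin δ = sin ε · sin λ_s = sin 40.10° × sin 90.1° = 0.64412, so δ = +40.100°.
cos H₀ = −tan(+52.4°) tan(+40.100°) = -1.0935 ≤ −1 ⇒ polar day, H₀ = π.
Bracket: H₀ sin φ sin δ + cos φ cos δ sin H₀ = 3.1416×0.79229×0.64412 + 0.61015×0.76492×0.00000 = 1.603252 + 0.000000 = 1.603252.
Inverse-square distance factor (a/d)² = 1.0586² = 1.120634.
Q̄ = (S₀/π) × 1.120634 × [bracket] = (696/π) × 1.120634 × 1.603252 = 398.04 W/m².
Daily total = Q̄ × 58.60 h × 3600 s/h = 398.04 × 58.60 × 3600 / 10⁶ = 83.97 MJ/m².

84.0 MJ/m²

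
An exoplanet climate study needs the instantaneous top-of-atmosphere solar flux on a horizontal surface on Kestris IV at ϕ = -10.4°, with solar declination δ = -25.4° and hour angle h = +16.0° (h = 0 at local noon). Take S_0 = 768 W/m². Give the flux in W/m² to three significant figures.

715 W/m²

cos θ_z = sin ϕ sin δ + cos ϕ cos δ cos h = 0.077431 + 0.854076 = 0.931507.
Flux = S_0 · cos θ_z = 768 × 0.931507 = 715.4 W/m².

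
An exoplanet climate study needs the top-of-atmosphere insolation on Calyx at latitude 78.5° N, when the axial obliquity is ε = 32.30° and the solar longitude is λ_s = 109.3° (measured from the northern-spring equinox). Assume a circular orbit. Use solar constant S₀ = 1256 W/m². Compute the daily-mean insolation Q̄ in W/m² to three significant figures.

Solar declination: sin δ = sin ε · sin λ_s = sin 32.30° × sin 109.3° = 0.50432, so δ = +30.286°.
cos H₀ = −tan(+78.5°) tan(+30.286°) = -2.8706 ≤ −1 ⇒ polar day, H₀ = π.
Bracket: H₀ sin φ sin δ + cos φ cos δ sin H₀ = 3.1416×0.97992×0.50432 + 0.19937×0.86352×0.00000 = 1.552558 + 0.000000 = 1.552558.
Q̄ = (S₀/π) × [bracket] = (1256/π) × 1.552558 = 620.7 W/m².

Q̄ ≈ 621 W/m²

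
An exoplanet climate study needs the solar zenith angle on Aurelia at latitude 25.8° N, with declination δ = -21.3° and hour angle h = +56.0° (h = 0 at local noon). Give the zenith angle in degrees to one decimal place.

cos θ_z = sin ϕ sin δ + cos ϕ cos δ cos h = -0.158098 + 0.469062 = 0.310964.
θ_z = arccos(0.310964) = 71.9°.

θ_z = 71.9°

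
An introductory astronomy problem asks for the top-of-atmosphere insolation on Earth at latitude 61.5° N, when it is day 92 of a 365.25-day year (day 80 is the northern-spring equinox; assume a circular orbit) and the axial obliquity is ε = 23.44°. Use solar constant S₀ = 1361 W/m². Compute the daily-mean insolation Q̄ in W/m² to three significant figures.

Solar longitude: λ_s = 360° × (92 − 80)/365.25 = 11.828°.
sin δ = sin 23.44° × sin 11.828° = 0.08153, so δ = +4.677°.
cos H₀ = −tan(+61.5°) tan(+4.677°) = -0.1507, H₀ = 1.7220 rad.
Bracket: H₀ sin φ sin δ + cos φ cos δ sin H₀ = 1.7220×0.87882×0.08153 + 0.47716×0.99667×0.98858 = 0.123382 + 0.470140 = 0.593522.
Q̄ = (S₀/π) × [bracket] = (1361/π) × 0.593522 = 257.1 W/m².

Q̄ ≈ 257 W/m²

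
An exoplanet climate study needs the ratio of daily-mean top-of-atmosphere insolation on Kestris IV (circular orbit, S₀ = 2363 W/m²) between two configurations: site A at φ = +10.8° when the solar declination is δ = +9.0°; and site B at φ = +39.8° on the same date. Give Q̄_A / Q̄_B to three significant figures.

Q̄_A / Q̄_B ≈ 1.10

— Configuration A (φ=+10.8°):
cos H₀ = −tan(+10.8°) tan(+9.000°) = -0.0302, H₀ = 1.6010 rad.
Bracket: H₀ sin φ sin δ + cos φ cos δ sin H₀ = 1.6010×0.18738×0.15643 + 0.98229×0.98769×0.99954 = 0.046928 + 0.969752 = 1.016680.
Q̄ = (S₀/π) × [bracket] = (2363/π) × 1.016680 = 764.71 W/m².
— Configuration B (φ=+39.8°):
cos H₀ = −tan(+39.8°) tan(+9.000°) = -0.1320, H₀ = 1.7031 rad.
Bracket: H₀ sin φ sin δ + cos φ cos δ sin H₀ = 1.7031×0.64011×0.15643 + 0.76828×0.98769×0.99125 = 0.170536 + 0.752183 = 0.922719.
Q̄ = (S₀/π) × [bracket] = (2363/π) × 0.922719 = 694.04 W/m².
Ratio Q̄_A / Q̄_B = 764.71 / 694.04 = 1.102.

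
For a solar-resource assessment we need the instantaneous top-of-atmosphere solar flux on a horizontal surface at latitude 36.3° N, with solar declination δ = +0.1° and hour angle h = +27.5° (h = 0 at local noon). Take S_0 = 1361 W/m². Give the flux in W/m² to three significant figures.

cos θ_z = sin ϕ sin δ + cos ϕ cos δ cos h = 0.001033 + 0.714866 = 0.715899.
Flux = S_0 · cos θ_z = 1361 × 0.715899 = 974.3 W/m².

974 W/m²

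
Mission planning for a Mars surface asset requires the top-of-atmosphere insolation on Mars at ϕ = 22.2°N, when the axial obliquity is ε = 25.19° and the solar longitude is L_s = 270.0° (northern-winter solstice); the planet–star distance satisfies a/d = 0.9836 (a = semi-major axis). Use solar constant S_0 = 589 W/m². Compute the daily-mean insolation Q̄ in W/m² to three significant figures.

Solar declination: sin δ = sin ε · sin L_s = sin 25.19° × sin 270.0° = -0.42562, so δ = -25.190°.
cos h₀ = −tan(+22.2°) tan(-25.190°) = 0.1919, h₀ = 1.3777 rad.
Bracket: h₀ sin ϕ sin δ + cos ϕ cos δ sin h₀ = 1.3777×0.37784×-0.42562 + 0.92587×0.90490×0.98141 = -0.221557 + 0.822245 = 0.600688.
Inverse-square distance factor (a/d)² = 0.9836² = 0.967469.
Q̄ = (S_0/π) × 0.967469 × [bracket] = (589/π) × 0.967469 × 0.600688 = 109.0 W/m².

Q̄ ≈ 109 W/m²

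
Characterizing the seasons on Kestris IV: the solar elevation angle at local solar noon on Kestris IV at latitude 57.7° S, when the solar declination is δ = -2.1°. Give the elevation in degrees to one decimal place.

At local noon the hour angle is zero, so the zenith angle equals |ϕ − δ| = |-57.7° − (-2.100°)| = 55.600°.
Elevation = 90° − 55.600° = 34.4°.

34.4°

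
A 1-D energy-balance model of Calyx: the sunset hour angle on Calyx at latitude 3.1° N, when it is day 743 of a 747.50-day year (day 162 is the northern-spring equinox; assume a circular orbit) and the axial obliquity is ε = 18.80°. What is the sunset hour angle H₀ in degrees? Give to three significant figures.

H₀ = 89.0°

Solar longitude: λ_s = 360° × (743 − 162)/747.50 = 279.813°.
sin δ = sin 18.80° × sin 279.813° = -0.31755, so δ = -18.515°.
cos H₀ = −tan φ · tan δ = −tan(+3.1°) × tan(-18.515°) = 0.0181, so H₀ = 1.5527 rad = 88.96°.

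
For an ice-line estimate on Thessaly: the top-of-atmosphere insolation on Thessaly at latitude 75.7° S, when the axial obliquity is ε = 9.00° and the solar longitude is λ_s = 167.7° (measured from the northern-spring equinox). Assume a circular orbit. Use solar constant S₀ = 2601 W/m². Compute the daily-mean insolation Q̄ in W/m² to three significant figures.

Q̄ ≈ 164 W/m²

Solar declination: sin δ = sin ε · sin λ_s = sin 9.00° × sin 167.7° = 0.03333, so δ = +1.910°.
cos H₀ = −tan(-75.7°) tan(+1.910°) = 0.1308, H₀ = 1.4396 rad.
Bracket: H₀ sin φ sin δ + cos φ cos δ sin H₀ = 1.4396×-0.96902×0.03333 + 0.24700×0.99944×0.99141 = -0.046495 + 0.244741 = 0.198246.
Q̄ = (S₀/π) × [bracket] = (2601/π) × 0.198246 = 164.1 W/m².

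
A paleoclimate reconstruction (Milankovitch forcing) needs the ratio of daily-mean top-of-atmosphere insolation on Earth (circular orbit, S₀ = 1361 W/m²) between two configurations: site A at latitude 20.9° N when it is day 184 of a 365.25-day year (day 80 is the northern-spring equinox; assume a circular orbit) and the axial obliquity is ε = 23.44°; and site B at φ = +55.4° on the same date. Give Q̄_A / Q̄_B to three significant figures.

Q̄_A / Q̄_B ≈ 0.967

— Configuration A (φ=+20.9°):
Solar longitude: λ_s = 360° × (184 − 80)/365.25 = 102.505°.
sin δ = sin 23.44° × sin 102.505° = 0.38835, so δ = +22.852°.
cos H₀ = −tan(+20.9°) tan(+22.852°) = -0.1609, H₀ = 1.7324 rad.
Bracket: H₀ sin φ sin δ + cos φ cos δ sin H₀ = 1.7324×0.35674×0.38835 + 0.93420×0.92151×0.98697 = 0.240007 + 0.849657 = 1.089664.
Q̄ = (S₀/π) × [bracket] = (1361/π) × 1.089664 = 472.06 W/m².
— Configuration B (φ=+55.4°):
cos H₀ = −tan(+55.4°) tan(+22.852°) = -0.6109, H₀ = 2.2280 rad.
Bracket: H₀ sin φ sin δ + cos φ cos δ sin H₀ = 2.2280×0.82314×0.38835 + 0.56784×0.92151×0.79171 = 0.712217 + 0.414278 = 1.126495.
Q̄ = (S₀/π) × [bracket] = (1361/π) × 1.126495 = 488.02 W/m².
Ratio Q̄_A / Q̄_B = 472.06 / 488.02 = 0.9673.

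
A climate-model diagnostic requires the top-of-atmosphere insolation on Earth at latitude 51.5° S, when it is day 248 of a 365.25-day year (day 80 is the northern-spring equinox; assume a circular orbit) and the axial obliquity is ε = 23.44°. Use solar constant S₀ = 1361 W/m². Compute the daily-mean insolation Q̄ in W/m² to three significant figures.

Solar longitude: λ_s = 360° × (248 − 80)/365.25 = 165.585°.
sin δ = sin 23.44° × sin 165.585° = 0.09903, so δ = +5.683°.
cos H₀ = −tan(-51.5°) tan(+5.683°) = 0.1251, H₀ = 1.4454 rad.
Bracket: H₀ sin φ sin δ + cos φ cos δ sin H₀ = 1.4454×-0.78261×0.09903 + 0.62251×0.99508×0.99214 = -0.112021 + 0.614578 = 0.502557.
Q̄ = (S₀/π) × [bracket] = (1361/π) × 0.502557 = 217.7 W/m².

Q̄ ≈ 218 W/m²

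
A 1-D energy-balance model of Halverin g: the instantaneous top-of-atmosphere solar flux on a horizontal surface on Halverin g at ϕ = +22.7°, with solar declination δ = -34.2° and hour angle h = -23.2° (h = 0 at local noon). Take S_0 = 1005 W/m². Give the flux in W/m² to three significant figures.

487 W/m²

cos θ_z = sin ϕ sin δ + cos ϕ cos δ cos h = -0.216911 + 0.701313 = 0.484402.
Flux = S_0 · cos θ_z = 1005 × 0.484402 = 486.8 W/m².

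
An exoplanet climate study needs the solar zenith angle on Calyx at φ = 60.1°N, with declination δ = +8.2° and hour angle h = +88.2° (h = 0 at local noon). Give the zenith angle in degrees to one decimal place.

cos θ_z = sin φ sin δ + cos φ cos δ cos h = 0.123645 + 0.015498 = 0.139143.
θ_z = arccos(0.139143) = 82.0°.

θ_z = 82.0°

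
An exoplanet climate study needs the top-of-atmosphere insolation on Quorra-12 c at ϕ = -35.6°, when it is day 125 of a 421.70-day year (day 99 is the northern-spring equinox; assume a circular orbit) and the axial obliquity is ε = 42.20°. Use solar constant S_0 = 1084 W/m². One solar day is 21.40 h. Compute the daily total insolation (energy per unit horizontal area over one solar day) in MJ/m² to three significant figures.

15.1 MJ/m²

Solar longitude: L_s = 360° × (125 − 99)/421.70 = 22.196°.
sin δ = sin 42.20° × sin 22.196° = 0.25376, so δ = +14.700°.
cos h₀ = −tan(-35.6°) tan(+14.700°) = 0.1878, h₀ = 1.3819 rad.
Bracket: h₀ sin ϕ sin δ + cos ϕ cos δ sin h₀ = 1.3819×-0.58212×0.25376 + 0.81310×0.96727×0.98220 = -0.204133 + 0.772488 = 0.568355.
Q̄ = (S_0/π) × [bracket] = (1084/π) × 0.568355 = 196.11 W/m².
Daily total = Q̄ × 21.40 h × 3600 s/h = 196.11 × 21.40 × 3600 / 10⁶ = 15.11 MJ/m².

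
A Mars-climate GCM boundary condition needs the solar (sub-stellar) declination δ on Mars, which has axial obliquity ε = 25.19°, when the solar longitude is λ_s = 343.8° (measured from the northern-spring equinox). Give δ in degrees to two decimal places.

δ = -6.82°

sin δ = sin ε · sin λ_s = sin 25.19° × sin 343.8° = -0.118745.
δ = arcsin(-0.118745) = -6.82°.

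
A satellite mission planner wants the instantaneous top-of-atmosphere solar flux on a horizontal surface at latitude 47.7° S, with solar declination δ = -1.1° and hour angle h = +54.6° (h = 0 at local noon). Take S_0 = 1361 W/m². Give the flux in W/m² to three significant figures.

cos θ_z = sin ϕ sin δ + cos ϕ cos δ cos h = 0.014199 + 0.389792 = 0.403991.
Flux = S_0 · cos θ_z = 1361 × 0.403991 = 549.8 W/m².

550 W/m²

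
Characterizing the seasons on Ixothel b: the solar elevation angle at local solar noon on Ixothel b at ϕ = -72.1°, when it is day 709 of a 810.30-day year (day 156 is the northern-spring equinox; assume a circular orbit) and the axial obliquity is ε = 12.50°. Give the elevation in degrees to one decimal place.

Solar longitude: L_s = 360° × (709 − 156)/810.30 = 245.687°.
sin δ = sin 12.50° × sin 245.687° = -0.19724, so δ = -11.376°.
At local noon the hour angle is zero, so the zenith angle equals |ϕ − δ| = |-72.1° − (-11.376°)| = 60.724°.
Elevation = 90° − 60.724° = 29.3°.

29.3°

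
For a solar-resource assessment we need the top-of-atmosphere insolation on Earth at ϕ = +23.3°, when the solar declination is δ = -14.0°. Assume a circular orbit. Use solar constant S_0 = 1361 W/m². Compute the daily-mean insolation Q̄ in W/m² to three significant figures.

cos h₀ = −tan(+23.3°) tan(-14.000°) = 0.1074, h₀ = 1.4632 rad.
Bracket: h₀ sin ϕ sin δ + cos ϕ cos δ sin h₀ = 1.4632×0.39555×-0.24192 + 0.91845×0.97030×0.99422 = -0.140016 + 0.886021 = 0.746005.
Q̄ = (S_0/π) × [bracket] = (1361/π) × 0.746005 = 323.2 W/m².

Q̄ ≈ 323 W/m²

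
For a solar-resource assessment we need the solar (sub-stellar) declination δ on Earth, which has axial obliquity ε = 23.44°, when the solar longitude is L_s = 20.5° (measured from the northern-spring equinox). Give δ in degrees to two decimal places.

sin δ = sin ε · sin L_s = sin 23.44° × sin 20.5° = 0.139308.
δ = arcsin(0.139308) = +8.01°.

δ = +8.01°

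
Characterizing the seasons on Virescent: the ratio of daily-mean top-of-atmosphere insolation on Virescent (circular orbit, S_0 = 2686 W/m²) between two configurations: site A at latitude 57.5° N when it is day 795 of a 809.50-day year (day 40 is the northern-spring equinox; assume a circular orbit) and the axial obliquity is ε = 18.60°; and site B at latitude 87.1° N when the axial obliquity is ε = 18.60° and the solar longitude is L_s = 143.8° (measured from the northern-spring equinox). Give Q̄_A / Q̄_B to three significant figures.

Q̄_A / Q̄_B ≈ 0.627

— Configuration A (ϕ=+57.5°):
Solar longitude: L_s = 360° × (795 − 40)/809.50 = 335.763°.
sin δ = sin 18.60° × sin 335.763° = -0.13094, so δ = -7.524°.
cos h₀ = −tan(+57.5°) tan(-7.524°) = 0.2073, h₀ = 1.3620 rad.
Bracket: h₀ sin ϕ sin δ + cos ϕ cos δ sin h₀ = 1.3620×0.84339×-0.13094 + 0.53730×0.99139×0.97827 = -0.150410 + 0.521099 = 0.370689.
Q̄ = (S_0/π) × [bracket] = (2686/π) × 0.370689 = 316.93 W/m².
— Configuration B (ϕ=+87.1°):
Solar declination: sin δ = sin ε · sin L_s = sin 18.60° × sin 143.8° = 0.18838, so δ = +10.858°.
cos h₀ = −tan(+87.1°) tan(+10.858°) = -3.7865 ≤ −1 ⇒ polar day, h₀ = π.
Bracket: h₀ sin ϕ sin δ + cos ϕ cos δ sin h₀ = 3.1416×0.99872×0.18838 + 0.05059×0.98210×0.00000 = 0.591057 + 0.000000 = 0.591057.
Q̄ = (S_0/π) × [bracket] = (2686/π) × 0.591057 = 505.34 W/m².
Ratio Q̄_A / Q̄_B = 316.93 / 505.34 = 0.6272.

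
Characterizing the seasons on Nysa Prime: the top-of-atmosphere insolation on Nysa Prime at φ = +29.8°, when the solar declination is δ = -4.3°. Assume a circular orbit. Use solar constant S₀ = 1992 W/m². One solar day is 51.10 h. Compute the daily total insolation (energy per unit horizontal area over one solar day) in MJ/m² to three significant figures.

cos H₀ = −tan(+29.8°) tan(-4.300°) = 0.0431, H₀ = 1.5277 rad.
Bracket: H₀ sin φ sin δ + cos φ cos δ sin H₀ = 1.5277×0.49697×-0.07498 + 0.86777×0.99719×0.99907 = -0.056926 + 0.864527 = 0.807601.
Q̄ = (S₀/π) × [bracket] = (1992/π) × 0.807601 = 512.08 W/m².
Daily total = Q̄ × 51.10 h × 3600 s/h = 512.08 × 51.10 × 3600 / 10⁶ = 94.20 MJ/m².

94.2 MJ/m²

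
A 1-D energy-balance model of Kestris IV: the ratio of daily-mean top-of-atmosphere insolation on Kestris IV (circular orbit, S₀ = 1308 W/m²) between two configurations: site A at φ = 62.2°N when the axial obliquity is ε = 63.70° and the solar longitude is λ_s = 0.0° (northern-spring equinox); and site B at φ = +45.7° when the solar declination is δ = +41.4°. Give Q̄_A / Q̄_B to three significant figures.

— Configuration A (φ=+62.2°):
Solar declination: sin δ = sin ε · sin λ_s = sin 63.70° × sin 0.0° = 0.00000, so δ = +0.000°.
cos H₀ = −tan(+62.2°) tan(+0.000°) = -0.0000, H₀ = 1.5708 rad.
Bracket: H₀ sin φ sin δ + cos φ cos δ sin H₀ = 1.5708×0.88458×0.00000 + 0.46639×1.00000×1.00000 = 0.000000 + 0.466390 = 0.466390.
Q̄ = (S₀/π) × [bracket] = (1308/π) × 0.466390 = 194.18 W/m².
— Configuration B (φ=+45.7°):
cos H₀ = −tan(+45.7°) tan(+41.400°) = -0.9034, H₀ = 2.6985 rad.
Bracket: H₀ sin φ sin δ + cos φ cos δ sin H₀ = 2.6985×0.71569×0.66131 + 0.69842×0.75011×0.42874 = 1.277181 + 0.224613 = 1.501794.
Q̄ = (S₀/π) × [bracket] = (1308/π) × 1.501794 = 625.27 W/m².
Ratio Q̄_A / Q̄_B = 194.18 / 625.27 = 0.3106.

Q̄_A / Q̄_B ≈ 0.311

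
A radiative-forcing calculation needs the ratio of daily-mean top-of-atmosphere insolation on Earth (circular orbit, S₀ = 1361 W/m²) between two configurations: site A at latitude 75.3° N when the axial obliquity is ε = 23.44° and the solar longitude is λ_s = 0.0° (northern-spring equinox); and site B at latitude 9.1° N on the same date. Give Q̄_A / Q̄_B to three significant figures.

— Configuration A (φ=+75.3°):
Solar declination: sin δ = sin ε · sin λ_s = sin 23.44° × sin 0.0° = 0.00000, so δ = +0.000°.
cos H₀ = −tan(+75.3°) tan(+0.000°) = -0.0000, H₀ = 1.5708 rad.
Bracket: H₀ sin φ sin δ + cos φ cos δ sin H₀ = 1.5708×0.96727×0.00000 + 0.25376×1.00000×1.00000 = 0.000000 + 0.253760 = 0.253760.
Q̄ = (S₀/π) × [bracket] = (1361/π) × 0.253760 = 109.93 W/m².
— Configuration B (φ=+9.1°):
cos H₀ = −tan(+9.1°) tan(+0.000°) = -0.0000, H₀ = 1.5708 rad.
Bracket: H₀ sin φ sin δ + cos φ cos δ sin H₀ = 1.5708×0.15816×0.00000 + 0.98741×1.00000×1.00000 = 0.000000 + 0.987410 = 0.987410.
Q̄ = (S₀/π) × [bracket] = (1361/π) × 0.987410 = 427.77 W/m².
Ratio Q̄_A / Q̄_B = 109.93 / 427.77 = 0.2570.

Q̄_A / Q̄_B ≈ 0.257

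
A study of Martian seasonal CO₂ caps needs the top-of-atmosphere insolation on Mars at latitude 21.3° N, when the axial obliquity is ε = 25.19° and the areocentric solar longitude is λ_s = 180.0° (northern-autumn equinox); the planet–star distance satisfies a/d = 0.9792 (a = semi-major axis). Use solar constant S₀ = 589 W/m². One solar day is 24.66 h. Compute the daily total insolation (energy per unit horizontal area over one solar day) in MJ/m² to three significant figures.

sin δ = sin 25.19° × sin 180.0° = 0.00000, so δ = +0.000°.
cos H₀ = −tan(+21.3°) tan(+0.000°) = -0.0000, H₀ = 1.5708 rad.
Bracket: H₀ sin φ sin δ + cos φ cos δ sin H₀ = 1.5708×0.36325×0.00000 + 0.93169×1.00000×1.00000 = 0.000000 + 0.931690 = 0.931690.
Inverse-square distance factor (a/d)² = 0.9792² = 0.958833.
Q̄ = (S₀/π) × 0.958833 × [bracket] = (589/π) × 0.958833 × 0.931690 = 167.49 W/m².
Daily total = Q̄ × 24.66 h × 3600 s/h = 167.49 × 24.66 × 3600 / 10⁶ = 14.87 MJ/m².

14.9 MJ/m²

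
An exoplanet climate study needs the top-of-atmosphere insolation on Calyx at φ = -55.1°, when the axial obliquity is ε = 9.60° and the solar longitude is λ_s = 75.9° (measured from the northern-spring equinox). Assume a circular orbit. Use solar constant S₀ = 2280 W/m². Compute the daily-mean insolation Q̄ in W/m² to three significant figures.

Q̄ ≈ 270 W/m²

Solar declination: sin δ = sin ε · sin λ_s = sin 9.60° × sin 75.9° = 0.16174, so δ = +9.308°.
cos H₀ = −tan(-55.1°) tan(+9.308°) = 0.2349, H₀ = 1.3336 rad.
Bracket: H₀ sin φ sin δ + cos φ cos δ sin H₀ = 1.3336×-0.82015×0.16174 + 0.57215×0.98683×0.97201 = -0.176903 + 0.548811 = 0.371908.
Q̄ = (S₀/π) × [bracket] = (2280/π) × 0.371908 = 269.9 W/m².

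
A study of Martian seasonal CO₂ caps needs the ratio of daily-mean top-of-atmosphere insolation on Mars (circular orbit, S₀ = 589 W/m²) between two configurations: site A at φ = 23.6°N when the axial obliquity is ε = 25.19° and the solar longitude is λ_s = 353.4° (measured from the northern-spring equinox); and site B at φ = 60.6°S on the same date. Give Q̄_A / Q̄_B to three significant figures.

— Configuration A (φ=+23.6°):
Solar declination: sin δ = sin ε · sin λ_s = sin 25.19° × sin 353.4° = -0.04892, so δ = -2.804°.
cos H₀ = −tan(+23.6°) tan(-2.804°) = 0.0214, H₀ = 1.5494 rad.
Bracket: H₀ sin φ sin δ + cos φ cos δ sin H₀ = 1.5494×0.40035×-0.04892 + 0.91636×0.99880×0.99977 = -0.030345 + 0.915050 = 0.884705.
Q̄ = (S₀/π) × [bracket] = (589/π) × 0.884705 = 165.87 W/m².
— Configuration B (φ=-60.6°):
cos H₀ = −tan(-60.6°) tan(-2.804°) = -0.0869, H₀ = 1.6578 rad.
Bracket: H₀ sin φ sin δ + cos φ cos δ sin H₀ = 1.6578×-0.87121×-0.04892 + 0.49090×0.99880×0.99622 = 0.070655 + 0.488458 = 0.559113.
Q̄ = (S₀/π) × [bracket] = (589/π) × 0.559113 = 104.83 W/m².
Ratio Q̄_A / Q̄_B = 165.87 / 104.83 = 1.582.

Q̄_A / Q̄_B ≈ 1.58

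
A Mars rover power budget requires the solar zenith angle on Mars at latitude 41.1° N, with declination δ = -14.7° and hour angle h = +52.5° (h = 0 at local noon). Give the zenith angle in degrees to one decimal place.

θ_z = 73.9°

cos θ_z = sin ϕ sin δ + cos ϕ cos δ cos h = -0.166814 + 0.443725 = 0.276911.
θ_z = arccos(0.276911) = 73.9°.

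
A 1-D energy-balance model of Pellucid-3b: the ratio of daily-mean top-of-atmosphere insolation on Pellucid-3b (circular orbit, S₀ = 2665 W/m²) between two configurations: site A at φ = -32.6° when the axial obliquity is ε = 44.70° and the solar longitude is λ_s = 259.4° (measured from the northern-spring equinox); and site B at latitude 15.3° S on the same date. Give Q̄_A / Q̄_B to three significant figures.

Q̄_A / Q̄_B ≈ 1.30

— Configuration A (φ=-32.6°):
Solar declination: sin δ = sin ε · sin λ_s = sin 44.70° × sin 259.4° = -0.69139, so δ = -43.740°.
cos H₀ = −tan(-32.6°) tan(-43.740°) = -0.6120, H₀ = 2.2294 rad.
Bracket: H₀ sin φ sin δ + cos φ cos δ sin H₀ = 2.2294×-0.53877×-0.69139 + 0.84245×0.72248×0.79085 = 0.830452 + 0.481353 = 1.311805.
Q̄ = (S₀/π) × [bracket] = (2665/π) × 1.311805 = 1112.8 W/m².
— Configuration B (φ=-15.3°):
cos H₀ = −tan(-15.3°) tan(-43.740°) = -0.2618, H₀ = 1.8357 rad.
Bracket: H₀ sin φ sin δ + cos φ cos δ sin H₀ = 1.8357×-0.26387×-0.69139 + 0.96456×0.72248×0.96512 = 0.334900 + 0.672568 = 1.007468.
Q̄ = (S₀/π) × [bracket] = (2665/π) × 1.007468 = 854.63 W/m².
Ratio Q̄_A / Q̄_B = 1112.8 / 854.63 = 1.302.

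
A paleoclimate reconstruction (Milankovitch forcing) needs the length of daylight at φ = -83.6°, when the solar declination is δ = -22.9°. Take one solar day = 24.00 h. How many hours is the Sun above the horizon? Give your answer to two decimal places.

24.00 h

Sunrise equation: cos H₀ = −tan φ · tan δ = -3.7659 ≤ −1, so the Sun never sets (polar day) and H₀ = π.
Daylight = 2H₀/(2π) × 24.00 h = (3.1416/π) × 24.00 = 24.00 h.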